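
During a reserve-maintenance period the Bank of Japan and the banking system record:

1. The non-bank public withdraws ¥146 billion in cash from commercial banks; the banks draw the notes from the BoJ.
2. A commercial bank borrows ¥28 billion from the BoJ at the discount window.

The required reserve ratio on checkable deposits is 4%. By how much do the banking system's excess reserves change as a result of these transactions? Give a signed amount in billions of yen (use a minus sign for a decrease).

Currency withdrawal ¥146 billion: reserves −¥146B, deposits −¥146B.
Discount-window loan ¥28 billion: reserves +¥28B, deposits 0.
Totals: Δreserves = −¥118B, Δdeposits = −¥146B.
Δrequired reserves = 4% × −¥146B = −¥5.84B.
Δexcess reserves = Δreserves − Δrequired = −¥118B − (−¥5.84B) = -¥112.16 billion.

-¥112.16 billion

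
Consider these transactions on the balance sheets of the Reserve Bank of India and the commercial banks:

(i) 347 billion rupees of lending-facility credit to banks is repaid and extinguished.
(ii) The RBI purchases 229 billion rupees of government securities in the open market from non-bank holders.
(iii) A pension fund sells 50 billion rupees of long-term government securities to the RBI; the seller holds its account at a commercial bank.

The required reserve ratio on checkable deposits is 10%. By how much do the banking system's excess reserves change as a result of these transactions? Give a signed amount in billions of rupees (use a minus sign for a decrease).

-95.9 billion

Discount-window repayment 347 billion rupees: reserves −347B, deposits 0.
Asset purchase (from non-banks) 229 billion rupees: reserves +229B, deposits +229B.
Asset purchase (from non-banks) 50 billion rupees: reserves +50B, deposits +50B.
Totals: Δreserves = −68B, Δdeposits = +279B.
Δrequired reserves = 10% × +279B = +27.9B.
Δexcess reserves = Δreserves − Δrequired = −68B − (+27.9B) = -95.9 billion.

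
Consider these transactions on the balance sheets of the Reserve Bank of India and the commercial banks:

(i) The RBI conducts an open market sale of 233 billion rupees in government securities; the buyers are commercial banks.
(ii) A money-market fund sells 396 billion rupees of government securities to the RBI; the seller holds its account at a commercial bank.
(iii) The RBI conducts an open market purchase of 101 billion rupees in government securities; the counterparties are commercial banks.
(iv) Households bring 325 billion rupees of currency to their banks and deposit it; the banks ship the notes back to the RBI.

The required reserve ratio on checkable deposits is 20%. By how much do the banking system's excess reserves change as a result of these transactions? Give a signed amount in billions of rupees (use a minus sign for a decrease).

+444.8 billion

OMO sale (to banks) 233 billion rupees: reserves −233B, deposits 0.
Asset purchase (from non-banks) 396 billion rupees: reserves +396B, deposits +396B.
OMO purchase (from banks) 101 billion rupees: reserves +101B, deposits 0.
Currency deposit 325 billion rupees: reserves +325B, deposits +325B.
Totals: Δreserves = +589B, Δdeposits = +721B.
Δrequired reserves = 20% × +721B = +144.2B.
Δexcess reserves = Δreserves − Δrequired = +589B − (+144.2B) = +444.8 billion.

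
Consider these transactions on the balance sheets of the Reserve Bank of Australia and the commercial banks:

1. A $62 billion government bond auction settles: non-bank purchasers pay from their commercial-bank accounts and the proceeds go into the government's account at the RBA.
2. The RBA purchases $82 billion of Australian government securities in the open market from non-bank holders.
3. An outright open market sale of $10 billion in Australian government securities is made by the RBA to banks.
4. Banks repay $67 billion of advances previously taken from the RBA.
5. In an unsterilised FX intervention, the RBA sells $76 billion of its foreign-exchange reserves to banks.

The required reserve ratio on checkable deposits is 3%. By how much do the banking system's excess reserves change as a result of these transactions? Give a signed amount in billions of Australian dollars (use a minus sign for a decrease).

Government account inflow $62 billion: reserves −$62B, deposits −$62B.
Asset purchase (from non-banks) $82 billion: reserves +$82B, deposits +$82B.
OMO sale (to banks) $10 billion: reserves −$10B, deposits 0.
Discount-window repayment $67 billion: reserves −$67B, deposits 0.
FX sale $76 billion: reserves −$76B, deposits 0.
Totals: Δreserves = −$133B, Δdeposits = +$20B.
Δrequired reserves = 3% × +$20B = +$0.6B.
Δexcess reserves = Δreserves − Δrequired = −$133B − (+$0.6B) = -$133.6 billion.

-$133.6 billion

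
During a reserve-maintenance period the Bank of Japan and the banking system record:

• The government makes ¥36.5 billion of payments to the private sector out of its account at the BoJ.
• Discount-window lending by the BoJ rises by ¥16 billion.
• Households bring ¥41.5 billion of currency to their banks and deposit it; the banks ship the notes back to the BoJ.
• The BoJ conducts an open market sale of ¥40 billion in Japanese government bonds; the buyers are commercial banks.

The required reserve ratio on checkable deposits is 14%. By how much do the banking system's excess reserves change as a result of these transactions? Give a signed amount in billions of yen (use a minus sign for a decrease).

+¥43.08 billion

Government spending ¥36.5 billion: reserves +¥36.5B, deposits +¥36.5B.
Discount-window loan ¥16 billion: reserves +¥16B, deposits 0.
Currency deposit ¥41.5 billion: reserves +¥41.5B, deposits +¥41.5B.
OMO sale (to banks) ¥40 billion: reserves −¥40B, deposits 0.
Totals: Δreserves = +¥54B, Δdeposits = +¥78B.
Δrequired reserves = 14% × +¥78B = +¥10.92B.
Δexcess reserves = Δreserves − Δrequired = +¥54B − (+¥10.92B) = +¥43.08 billion.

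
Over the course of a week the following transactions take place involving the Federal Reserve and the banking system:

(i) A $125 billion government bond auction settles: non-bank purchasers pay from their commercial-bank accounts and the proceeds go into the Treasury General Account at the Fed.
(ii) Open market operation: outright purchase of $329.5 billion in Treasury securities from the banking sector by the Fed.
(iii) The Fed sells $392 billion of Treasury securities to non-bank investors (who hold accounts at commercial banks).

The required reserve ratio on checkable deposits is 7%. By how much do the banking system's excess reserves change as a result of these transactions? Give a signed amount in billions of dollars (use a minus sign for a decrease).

Government account inflow $125 billion: reserves −$125B, deposits −$125B.
OMO purchase (from banks) $329.5 billion: reserves +$329.5B, deposits 0.
Asset sale (to non-banks) $392 billion: reserves −$392B, deposits −$392B.
Totals: Δreserves = −$187.5B, Δdeposits = −$517B.
Δrequired reserves = 7% × −$517B = −$36.19B.
Δexcess reserves = Δreserves − Δrequired = −$187.5B − (−$36.19B) = -$151.31 billion.

-$151.31 billion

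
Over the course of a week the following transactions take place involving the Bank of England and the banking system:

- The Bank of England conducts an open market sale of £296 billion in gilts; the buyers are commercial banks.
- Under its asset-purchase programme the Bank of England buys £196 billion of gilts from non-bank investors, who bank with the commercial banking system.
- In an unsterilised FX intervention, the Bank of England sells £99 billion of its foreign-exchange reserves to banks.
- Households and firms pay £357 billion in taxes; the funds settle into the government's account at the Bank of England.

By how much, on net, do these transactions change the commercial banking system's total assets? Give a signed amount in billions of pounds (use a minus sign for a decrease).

-£161 billion

Bank of England balance sheet:
  Assets:      Securities −£100B, Foreign assets −£99B
  Liabilities: Bank reserves −£556B, Government deposits +£357B
Commercial banking system:
  Assets:      Reserves at CB −£556B, Securities +£296B, Foreign assets +£99B
  Liabilities: Checkable deposits −£161B
Change in total bank assets = -£161 billion.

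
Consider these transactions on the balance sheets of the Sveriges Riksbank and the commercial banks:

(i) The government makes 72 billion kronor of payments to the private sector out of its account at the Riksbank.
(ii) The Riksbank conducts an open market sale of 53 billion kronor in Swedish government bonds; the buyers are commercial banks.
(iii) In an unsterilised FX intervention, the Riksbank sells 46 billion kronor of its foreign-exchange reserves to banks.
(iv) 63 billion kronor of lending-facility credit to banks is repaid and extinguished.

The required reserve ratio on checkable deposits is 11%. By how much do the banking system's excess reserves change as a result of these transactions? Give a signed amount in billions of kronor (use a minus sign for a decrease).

-97.92 billion

Government spending 72 billion kronor: reserves +72B, deposits +72B.
OMO sale (to banks) 53 billion kronor: reserves −53B, deposits 0.
FX sale 46 billion kronor: reserves −46B, deposits 0.
Discount-window repayment 63 billion kronor: reserves −63B, deposits 0.
Totals: Δreserves = −90B, Δdeposits = +72B.
Δrequired reserves = 11% × +72B = +7.92B.
Δexcess reserves = Δreserves − Δrequired = −90B − (+7.92B) = -97.92 billion.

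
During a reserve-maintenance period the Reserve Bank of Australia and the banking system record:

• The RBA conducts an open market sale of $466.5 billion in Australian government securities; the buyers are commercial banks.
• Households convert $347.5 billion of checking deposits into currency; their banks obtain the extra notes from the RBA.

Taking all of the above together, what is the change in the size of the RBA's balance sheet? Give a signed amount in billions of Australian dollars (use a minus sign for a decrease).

-$466.5 billion

OMO sale (to banks) $466.5 billion: an RBA asset is shed → −$466.5B.
Currency withdrawal $347.5 billion: only the composition of liabilities changes → 0.
Net: −466.5 + 0 = -$466.5 billion.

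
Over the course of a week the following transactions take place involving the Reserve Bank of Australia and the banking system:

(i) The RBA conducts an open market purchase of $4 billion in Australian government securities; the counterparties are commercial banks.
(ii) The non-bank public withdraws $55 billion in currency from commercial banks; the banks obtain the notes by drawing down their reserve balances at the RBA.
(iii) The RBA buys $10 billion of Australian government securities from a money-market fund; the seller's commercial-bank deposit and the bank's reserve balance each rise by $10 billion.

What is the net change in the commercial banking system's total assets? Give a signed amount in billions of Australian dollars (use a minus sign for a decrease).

RBA balance sheet:
  Assets:      Securities +$14B
  Liabilities: Bank reserves −$41B, Currency in circulation +$55B
Commercial banking system:
  Assets:      Reserves at CB −$41B, Securities −$4B
  Liabilities: Checkable deposits −$45B
Change in total bank assets = -$45 billion.

-$45 billion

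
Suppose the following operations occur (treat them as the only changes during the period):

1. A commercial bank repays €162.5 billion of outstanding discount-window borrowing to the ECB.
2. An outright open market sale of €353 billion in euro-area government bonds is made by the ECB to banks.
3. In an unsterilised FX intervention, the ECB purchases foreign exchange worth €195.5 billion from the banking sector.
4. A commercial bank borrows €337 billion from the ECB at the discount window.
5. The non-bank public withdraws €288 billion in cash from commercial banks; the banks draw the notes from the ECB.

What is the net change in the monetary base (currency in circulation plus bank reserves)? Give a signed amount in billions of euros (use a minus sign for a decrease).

+€17 billion

ECB balance sheet:
  Assets:      Securities −€353B, Loans to banks +€174.5B, Foreign assets +€195.5B
  Liabilities: Bank reserves −€271B, Currency in circulation +€288B
Monetary base = currency + reserves: +€288B + (−€271B) = +€17 billion.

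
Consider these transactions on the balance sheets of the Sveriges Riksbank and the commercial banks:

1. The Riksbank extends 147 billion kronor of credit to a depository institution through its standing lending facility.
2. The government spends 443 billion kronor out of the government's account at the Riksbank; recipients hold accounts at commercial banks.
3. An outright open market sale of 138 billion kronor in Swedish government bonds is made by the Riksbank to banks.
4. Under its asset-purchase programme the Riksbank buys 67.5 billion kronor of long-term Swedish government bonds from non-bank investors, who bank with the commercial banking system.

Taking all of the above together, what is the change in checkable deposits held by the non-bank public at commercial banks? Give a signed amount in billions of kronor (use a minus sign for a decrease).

+510.5 billion

Riksbank balance sheet:
  Assets:      Securities −70.5B, Loans to banks +147B
  Liabilities: Bank reserves +519.5B, Government deposits −443B
Commercial banking system:
  Assets:      Reserves at CB +519.5B, Securities +138B
  Liabilities: Checkable deposits +510.5B, Borrowings from CB +147B
So the change in checkable deposits held by the non-bank public at commercial banks is +510.5 billion.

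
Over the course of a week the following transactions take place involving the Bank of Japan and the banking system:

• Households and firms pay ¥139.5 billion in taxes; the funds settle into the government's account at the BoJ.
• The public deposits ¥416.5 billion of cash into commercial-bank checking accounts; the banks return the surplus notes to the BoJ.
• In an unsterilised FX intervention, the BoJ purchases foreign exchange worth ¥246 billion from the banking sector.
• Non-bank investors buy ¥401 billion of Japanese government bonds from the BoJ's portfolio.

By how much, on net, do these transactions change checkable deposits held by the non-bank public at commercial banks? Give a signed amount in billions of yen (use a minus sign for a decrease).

-¥124 billion

BoJ balance sheet:
  Assets:      Securities −¥401B, Foreign assets +¥246B
  Liabilities: Bank reserves +¥122B, Currency in circulation −¥416.5B, Government deposits +¥139.5B
Commercial banking system:
  Assets:      Reserves at CB +¥122B, Foreign assets −¥246B
  Liabilities: Checkable deposits −¥124B
So the change in checkable deposits held by the non-bank public at commercial banks is -¥124 billion.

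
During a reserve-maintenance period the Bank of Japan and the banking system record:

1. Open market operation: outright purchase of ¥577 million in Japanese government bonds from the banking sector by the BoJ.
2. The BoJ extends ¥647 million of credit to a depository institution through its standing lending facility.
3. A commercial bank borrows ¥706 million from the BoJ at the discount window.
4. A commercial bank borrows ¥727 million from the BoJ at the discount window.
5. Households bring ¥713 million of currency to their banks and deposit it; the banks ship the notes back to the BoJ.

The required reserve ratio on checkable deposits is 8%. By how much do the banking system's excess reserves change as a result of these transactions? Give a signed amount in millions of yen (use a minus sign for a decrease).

+¥3312.96 million

OMO purchase (from banks) ¥577 million: reserves +¥577M, deposits 0.
Discount-window loan ¥647 million: reserves +¥647M, deposits 0.
Discount-window loan ¥706 million: reserves +¥706M, deposits 0.
Discount-window loan ¥727 million: reserves +¥727M, deposits 0.
Currency deposit ¥713 million: reserves +¥713M, deposits +¥713M.
Totals: Δreserves = +¥3370M, Δdeposits = +¥713M.
Δrequired reserves = 8% × +¥713M = +¥57.04M.
Δexcess reserves = Δreserves − Δrequired = +¥3370M − (+¥57.04M) = +¥3312.96 million.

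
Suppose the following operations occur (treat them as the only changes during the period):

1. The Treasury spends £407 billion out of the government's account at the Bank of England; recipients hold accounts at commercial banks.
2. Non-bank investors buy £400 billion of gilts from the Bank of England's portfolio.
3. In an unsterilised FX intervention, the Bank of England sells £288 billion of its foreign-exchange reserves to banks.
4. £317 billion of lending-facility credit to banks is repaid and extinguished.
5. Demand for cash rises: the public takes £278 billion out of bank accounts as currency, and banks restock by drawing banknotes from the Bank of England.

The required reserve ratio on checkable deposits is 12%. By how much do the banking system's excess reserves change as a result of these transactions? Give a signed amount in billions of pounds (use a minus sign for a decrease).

-£843.48 billion

Government spending £407 billion: reserves +£407B, deposits +£407B.
Asset sale (to non-banks) £400 billion: reserves −£400B, deposits −£400B.
FX sale £288 billion: reserves −£288B, deposits 0.
Discount-window repayment £317 billion: reserves −£317B, deposits 0.
Currency withdrawal £278 billion: reserves −£278B, deposits −£278B.
Totals: Δreserves = −£876B, Δdeposits = −£271B.
Δrequired reserves = 12% × −£271B = −£32.52B.
Δexcess reserves = Δreserves − Δrequired = −£876B − (−£32.52B) = -£843.48 billion.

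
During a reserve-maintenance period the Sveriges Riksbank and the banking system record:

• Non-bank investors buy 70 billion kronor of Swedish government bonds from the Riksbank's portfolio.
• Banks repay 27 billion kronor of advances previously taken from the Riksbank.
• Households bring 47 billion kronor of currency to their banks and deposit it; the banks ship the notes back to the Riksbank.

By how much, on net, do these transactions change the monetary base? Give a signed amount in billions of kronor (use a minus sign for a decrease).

-97 billion

Asset sale (to non-banks) 70 billion kronor: Riksbank balance sheet contracts → −70B.
Discount-window repayment 27 billion kronor: Riksbank balance sheet contracts → −27B.
Currency deposit 47 billion kronor: just a shift between currency and reserves — both are base money → 0.
Net: −70 − 27 + 0 = -97 billion.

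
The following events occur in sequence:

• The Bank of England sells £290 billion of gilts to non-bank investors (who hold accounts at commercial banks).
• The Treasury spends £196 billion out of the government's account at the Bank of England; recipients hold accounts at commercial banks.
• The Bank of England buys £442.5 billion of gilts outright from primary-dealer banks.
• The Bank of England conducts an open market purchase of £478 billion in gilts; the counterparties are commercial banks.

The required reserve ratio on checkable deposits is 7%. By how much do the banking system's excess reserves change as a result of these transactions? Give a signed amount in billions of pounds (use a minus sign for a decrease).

Asset sale (to non-banks) £290 billion: reserves −£290B, deposits −£290B.
Government spending £196 billion: reserves +£196B, deposits +£196B.
OMO purchase (from banks) £442.5 billion: reserves +£442.5B, deposits 0.
OMO purchase (from banks) £478 billion: reserves +£478B, deposits 0.
Totals: Δreserves = +£826.5B, Δdeposits = −£94B.
Δrequired reserves = 7% × −£94B = −£6.58B.
Δexcess reserves = Δreserves − Δrequired = +£826.5B − (−£6.58B) = +£833.08 billion.

+£833.08 billion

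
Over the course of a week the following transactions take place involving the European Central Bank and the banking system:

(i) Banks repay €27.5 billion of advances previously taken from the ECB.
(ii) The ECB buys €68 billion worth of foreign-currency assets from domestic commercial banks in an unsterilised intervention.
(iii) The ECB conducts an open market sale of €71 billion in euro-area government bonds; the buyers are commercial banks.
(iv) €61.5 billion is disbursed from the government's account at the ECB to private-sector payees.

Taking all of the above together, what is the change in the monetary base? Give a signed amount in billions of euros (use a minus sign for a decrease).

ECB balance sheet:
  Assets:      Securities −€71B, Loans to banks −€27.5B, Foreign assets +€68B
  Liabilities: Bank reserves +€31B, Government deposits −€61.5B
Commercial banking system:
  Assets:      Reserves at CB +€31B, Securities +€71B, Foreign assets −€68B
  Liabilities: Checkable deposits +€61.5B, Borrowings from CB −€27.5B
Monetary base = currency + reserves: 0 + (+€31B) = +€31 billion.

+€31 billion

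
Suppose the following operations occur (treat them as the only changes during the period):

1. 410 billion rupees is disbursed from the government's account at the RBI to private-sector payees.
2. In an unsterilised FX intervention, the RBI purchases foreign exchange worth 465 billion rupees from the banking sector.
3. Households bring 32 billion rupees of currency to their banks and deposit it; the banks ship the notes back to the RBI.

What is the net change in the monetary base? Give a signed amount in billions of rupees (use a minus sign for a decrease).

Government spending 410 billion rupees: a non-base liability converts back to reserves → +410B.
FX purchase 465 billion rupees: RBI balance sheet expands → +465B.
Currency deposit 32 billion rupees: just a shift between currency and reserves — both are base money → 0.
Net: 410 + 465 + 0 = +875 billion.

+875 billion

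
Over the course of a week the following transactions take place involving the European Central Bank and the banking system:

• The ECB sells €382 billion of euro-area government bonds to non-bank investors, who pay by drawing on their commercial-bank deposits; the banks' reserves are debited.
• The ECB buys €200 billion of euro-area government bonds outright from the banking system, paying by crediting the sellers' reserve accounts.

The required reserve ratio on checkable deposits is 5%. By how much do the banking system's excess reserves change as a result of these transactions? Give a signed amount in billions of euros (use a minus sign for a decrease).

-€162.9 billion

Asset sale (to non-banks) €382 billion: reserves −€382B, deposits −€382B.
OMO purchase (from banks) €200 billion: reserves +€200B, deposits 0.
Totals: Δreserves = −€182B, Δdeposits = −€382B.
Δrequired reserves = 5% × −€382B = −€19.1B.
Δexcess reserves = Δreserves − Δrequired = −€182B − (−€19.1B) = -€162.9 billion.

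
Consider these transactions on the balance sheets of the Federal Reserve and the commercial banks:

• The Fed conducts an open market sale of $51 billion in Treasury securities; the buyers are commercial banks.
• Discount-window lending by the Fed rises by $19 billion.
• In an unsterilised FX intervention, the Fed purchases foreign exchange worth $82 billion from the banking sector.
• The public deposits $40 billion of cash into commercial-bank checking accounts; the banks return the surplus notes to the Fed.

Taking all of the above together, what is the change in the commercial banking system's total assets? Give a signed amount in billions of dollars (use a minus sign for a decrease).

+$59 billion

OMO sale (to banks) $51 billion: just an asset swap on bank balance sheets → 0.
Discount-window loan $19 billion: bank balance sheets expand → +$19B.
FX purchase $82 billion: just an asset swap on bank balance sheets → 0.
Currency deposit $40 billion: bank balance sheets expand → +$40B.
Net: 0 + 19 + 0 + 40 = +$59 billion.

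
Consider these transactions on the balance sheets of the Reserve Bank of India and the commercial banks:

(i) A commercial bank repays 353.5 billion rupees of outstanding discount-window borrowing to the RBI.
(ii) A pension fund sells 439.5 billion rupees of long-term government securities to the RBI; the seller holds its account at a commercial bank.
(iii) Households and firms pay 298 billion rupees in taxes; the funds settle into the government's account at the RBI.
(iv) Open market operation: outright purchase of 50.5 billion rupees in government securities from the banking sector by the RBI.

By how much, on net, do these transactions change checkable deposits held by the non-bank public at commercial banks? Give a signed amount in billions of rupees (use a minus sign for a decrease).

Discount-window repayment 353.5 billion rupees: the counterparty is a bank, so public deposits are unchanged → 0.
Asset purchase (from non-banks) 439.5 billion rupees: non-bank counterparties' bank balances rise → +439.5B.
Government account inflow 298 billion rupees: non-bank counterparties' bank balances fall → −298B.
OMO purchase (from banks) 50.5 billion rupees: the counterparty is a bank, so public deposits are unchanged → 0.
Net: 0 + 439.5 − 298 + 0 = +141.5 billion.

+141.5 billion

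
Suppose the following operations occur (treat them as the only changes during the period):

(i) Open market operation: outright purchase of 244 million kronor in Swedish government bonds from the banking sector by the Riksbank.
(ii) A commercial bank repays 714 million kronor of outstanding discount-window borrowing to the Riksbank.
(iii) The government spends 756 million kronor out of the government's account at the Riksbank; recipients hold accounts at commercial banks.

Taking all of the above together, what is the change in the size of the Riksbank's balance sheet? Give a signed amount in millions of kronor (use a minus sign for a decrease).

Riksbank balance sheet:
  Assets:      Securities +244M, Loans to banks −714M
  Liabilities: Bank reserves +286M, Government deposits −756M
Commercial banking system:
  Assets:      Reserves at CB +286M, Securities −244M
  Liabilities: Checkable deposits +756M, Borrowings from CB −714M
Change in total Riksbank assets = -470 million.

-470 million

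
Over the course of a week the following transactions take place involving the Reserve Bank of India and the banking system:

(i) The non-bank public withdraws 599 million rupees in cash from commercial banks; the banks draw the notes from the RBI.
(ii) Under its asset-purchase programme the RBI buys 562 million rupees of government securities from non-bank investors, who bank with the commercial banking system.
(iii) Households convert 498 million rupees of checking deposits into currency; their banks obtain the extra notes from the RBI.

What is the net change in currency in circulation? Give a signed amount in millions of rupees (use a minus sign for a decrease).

RBI balance sheet:
  Assets:      Securities +562M
  Liabilities: Bank reserves −535M, Currency in circulation +1097M
So the change in currency in circulation is +1097 million.

+1097 million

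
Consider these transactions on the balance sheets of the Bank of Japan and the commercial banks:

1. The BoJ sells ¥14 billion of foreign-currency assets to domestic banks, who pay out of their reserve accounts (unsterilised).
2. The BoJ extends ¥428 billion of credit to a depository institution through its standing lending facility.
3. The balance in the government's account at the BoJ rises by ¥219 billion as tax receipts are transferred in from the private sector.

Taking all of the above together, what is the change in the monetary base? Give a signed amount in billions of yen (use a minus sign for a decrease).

+¥195 billion

BoJ balance sheet:
  Assets:      Loans to banks +¥428B, Foreign assets −¥14B
  Liabilities: Bank reserves +¥195B, Government deposits +¥219B
Monetary base = currency + reserves: 0 + (+¥195B) = +¥195 billion.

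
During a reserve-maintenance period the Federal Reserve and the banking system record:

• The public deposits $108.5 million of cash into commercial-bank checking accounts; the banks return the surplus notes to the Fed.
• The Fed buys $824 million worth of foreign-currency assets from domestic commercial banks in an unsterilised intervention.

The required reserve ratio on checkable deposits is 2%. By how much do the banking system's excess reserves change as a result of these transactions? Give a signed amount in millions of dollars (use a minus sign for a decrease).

Currency deposit $108.5 million: reserves +$108.5M, deposits +$108.5M.
FX purchase $824 million: reserves +$824M, deposits 0.
Totals: Δreserves = +$932.5M, Δdeposits = +$108.5M.
Δrequired reserves = 2% × +$108.5M = +$2.17M.
Δexcess reserves = Δreserves − Δrequired = +$932.5M − (+$2.17M) = +$930.33 million.

+$930.33 million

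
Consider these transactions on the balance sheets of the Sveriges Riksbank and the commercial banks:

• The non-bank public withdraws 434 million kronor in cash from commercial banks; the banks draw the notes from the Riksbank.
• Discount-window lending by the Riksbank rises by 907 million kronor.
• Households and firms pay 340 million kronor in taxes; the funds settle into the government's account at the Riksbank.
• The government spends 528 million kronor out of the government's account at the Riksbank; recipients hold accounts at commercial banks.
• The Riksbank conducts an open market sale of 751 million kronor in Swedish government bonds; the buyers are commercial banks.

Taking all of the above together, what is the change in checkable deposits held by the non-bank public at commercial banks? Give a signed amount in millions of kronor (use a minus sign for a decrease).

-246 million

Riksbank balance sheet:
  Assets:      Securities −751M, Loans to banks +907M
  Liabilities: Bank reserves −90M, Currency in circulation +434M, Government deposits −188M
Commercial banking system:
  Assets:      Reserves at CB −90M, Securities +751M
  Liabilities: Checkable deposits −246M, Borrowings from CB +907M
So the change in checkable deposits held by the non-bank public at commercial banks is -246 million.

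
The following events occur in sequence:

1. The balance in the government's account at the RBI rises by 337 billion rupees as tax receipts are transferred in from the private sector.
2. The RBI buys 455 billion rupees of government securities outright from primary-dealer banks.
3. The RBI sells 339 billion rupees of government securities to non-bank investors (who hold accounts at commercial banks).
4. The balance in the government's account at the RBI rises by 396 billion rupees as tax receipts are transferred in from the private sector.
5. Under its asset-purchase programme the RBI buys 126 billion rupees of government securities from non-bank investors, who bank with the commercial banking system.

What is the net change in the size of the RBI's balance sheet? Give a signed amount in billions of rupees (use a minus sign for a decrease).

Government account inflow 337 billion rupees: only the composition of liabilities changes → 0.
OMO purchase (from banks) 455 billion rupees: an RBI asset is acquired → +455B.
Asset sale (to non-banks) 339 billion rupees: an RBI asset is shed → −339B.
Government account inflow 396 billion rupees: only the composition of liabilities changes → 0.
Asset purchase (from non-banks) 126 billion rupees: an RBI asset is acquired → +126B.
Net: 0 + 455 − 339 + 0 + 126 = +242 billion.

+242 billion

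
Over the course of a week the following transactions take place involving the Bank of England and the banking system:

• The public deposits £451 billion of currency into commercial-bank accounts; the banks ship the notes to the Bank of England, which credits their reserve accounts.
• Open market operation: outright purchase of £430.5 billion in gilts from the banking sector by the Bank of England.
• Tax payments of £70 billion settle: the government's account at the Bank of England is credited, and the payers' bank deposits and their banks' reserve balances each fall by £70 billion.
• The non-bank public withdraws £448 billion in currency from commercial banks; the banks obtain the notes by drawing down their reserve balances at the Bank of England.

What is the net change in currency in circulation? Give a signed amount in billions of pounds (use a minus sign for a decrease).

-£3 billion

Currency deposit £451 billion: notes return to the central bank → −£451B.
OMO purchase (from banks) £430.5 billion: no currency enters or leaves circulation → 0.
Government account inflow £70 billion: no currency enters or leaves circulation → 0.
Currency withdrawal £448 billion: notes leave the central bank → +£448B.
Net: −451 + 0 + 0 + 448 = -£3 billion.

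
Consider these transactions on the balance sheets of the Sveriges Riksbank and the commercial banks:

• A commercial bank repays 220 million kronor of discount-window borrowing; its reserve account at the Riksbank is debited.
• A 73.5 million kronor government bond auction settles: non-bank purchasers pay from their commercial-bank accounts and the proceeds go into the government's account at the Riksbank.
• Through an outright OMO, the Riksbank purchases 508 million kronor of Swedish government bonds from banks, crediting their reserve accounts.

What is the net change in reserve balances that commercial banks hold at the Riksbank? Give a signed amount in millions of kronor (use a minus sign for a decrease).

Riksbank balance sheet:
  Assets:      Securities +508M, Loans to banks −220M
  Liabilities: Bank reserves +214.5M, Government deposits +73.5M
So the change in reserve balances that commercial banks hold at the Riksbank is +214.5 million.

+214.5 million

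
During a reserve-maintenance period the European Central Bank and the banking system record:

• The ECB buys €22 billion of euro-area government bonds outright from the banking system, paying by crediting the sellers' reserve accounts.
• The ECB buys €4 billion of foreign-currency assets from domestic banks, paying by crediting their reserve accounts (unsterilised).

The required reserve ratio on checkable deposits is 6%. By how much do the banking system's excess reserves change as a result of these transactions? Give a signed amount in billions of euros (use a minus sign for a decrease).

OMO purchase (from banks) €22 billion: reserves +€22B, deposits 0.
FX purchase €4 billion: reserves +€4B, deposits 0.
Totals: Δreserves = +€26B, Δdeposits = 0.
Δrequired reserves = 6% × 0 = 0.
Δexcess reserves = Δreserves − Δrequired = +€26B − (0) = +€26 billion.

+€26 billion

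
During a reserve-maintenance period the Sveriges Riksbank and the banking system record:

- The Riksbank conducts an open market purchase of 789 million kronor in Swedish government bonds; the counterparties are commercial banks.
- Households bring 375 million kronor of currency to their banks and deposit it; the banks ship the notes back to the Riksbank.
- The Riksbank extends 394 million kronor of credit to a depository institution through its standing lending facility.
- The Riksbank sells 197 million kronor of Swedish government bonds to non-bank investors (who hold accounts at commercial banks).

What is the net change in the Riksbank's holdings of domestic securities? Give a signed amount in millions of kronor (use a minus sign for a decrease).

OMO purchase (from banks) 789 million kronor: securities added to the Riksbank's portfolio → +789M.
Currency deposit 375 million kronor: the Riksbank's securities portfolio is untouched → 0.
Discount-window loan 394 million kronor: the Riksbank's securities portfolio is untouched → 0.
Asset sale (to non-banks) 197 million kronor: securities removed from the Riksbank's portfolio → −197M.
Net: 789 + 0 + 0 − 197 = +592 million.

+592 million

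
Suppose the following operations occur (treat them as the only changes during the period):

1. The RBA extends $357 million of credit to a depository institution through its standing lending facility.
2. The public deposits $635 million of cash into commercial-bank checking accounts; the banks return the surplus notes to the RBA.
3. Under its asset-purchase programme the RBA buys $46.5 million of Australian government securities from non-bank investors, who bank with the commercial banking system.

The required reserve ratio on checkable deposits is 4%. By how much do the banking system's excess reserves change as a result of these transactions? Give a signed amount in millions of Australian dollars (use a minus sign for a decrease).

Discount-window loan $357 million: reserves +$357M, deposits 0.
Currency deposit $635 million: reserves +$635M, deposits +$635M.
Asset purchase (from non-banks) $46.5 million: reserves +$46.5M, deposits +$46.5M.
Totals: Δreserves = +$1038.5M, Δdeposits = +$681.5M.
Δrequired reserves = 4% × +$681.5M = +$27.26M.
Δexcess reserves = Δreserves − Δrequired = +$1038.5M − (+$27.26M) = +$1011.24 million.

+$1011.24 million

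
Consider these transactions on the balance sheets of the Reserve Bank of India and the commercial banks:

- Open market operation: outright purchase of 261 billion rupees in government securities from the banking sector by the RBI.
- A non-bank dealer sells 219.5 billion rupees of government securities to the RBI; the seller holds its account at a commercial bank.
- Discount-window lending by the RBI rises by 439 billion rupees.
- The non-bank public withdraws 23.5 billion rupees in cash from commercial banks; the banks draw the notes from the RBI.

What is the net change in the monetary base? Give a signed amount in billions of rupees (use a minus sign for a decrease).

OMO purchase (from banks) 261 billion rupees: RBI balance sheet expands → +261B.
Asset purchase (from non-banks) 219.5 billion rupees: RBI balance sheet expands → +219.5B.
Discount-window loan 439 billion rupees: RBI balance sheet expands → +439B.
Currency withdrawal 23.5 billion rupees: just a shift between currency and reserves — both are base money → 0.
Net: 261 + 219.5 + 439 + 0 = +919.5 billion.

+919.5 billion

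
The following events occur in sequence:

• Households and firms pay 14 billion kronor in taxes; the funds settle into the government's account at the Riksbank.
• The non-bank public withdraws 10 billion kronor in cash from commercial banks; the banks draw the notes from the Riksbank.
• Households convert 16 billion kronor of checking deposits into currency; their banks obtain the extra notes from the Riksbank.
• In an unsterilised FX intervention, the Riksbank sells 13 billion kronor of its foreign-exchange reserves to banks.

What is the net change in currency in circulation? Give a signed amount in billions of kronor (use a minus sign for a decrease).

+26 billion

Government account inflow 14 billion kronor: no currency enters or leaves circulation → 0.
Currency withdrawal 10 billion kronor: notes leave the central bank → +10B.
Currency withdrawal 16 billion kronor: notes leave the central bank → +16B.
FX sale 13 billion kronor: no currency enters or leaves circulation → 0.
Net: 0 + 10 + 16 + 0 = +26 billion.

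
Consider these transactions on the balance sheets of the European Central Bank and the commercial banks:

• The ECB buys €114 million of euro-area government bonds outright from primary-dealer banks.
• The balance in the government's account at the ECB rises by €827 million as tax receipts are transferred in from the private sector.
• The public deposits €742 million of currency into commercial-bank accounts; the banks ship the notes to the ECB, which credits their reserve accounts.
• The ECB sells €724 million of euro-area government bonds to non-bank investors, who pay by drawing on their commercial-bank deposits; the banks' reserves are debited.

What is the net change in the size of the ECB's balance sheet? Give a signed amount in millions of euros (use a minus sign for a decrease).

ECB balance sheet:
  Assets:      Securities −€610M
  Liabilities: Bank reserves −€695M, Currency in circulation −€742M, Government deposits +€827M
Change in total ECB assets = -€610 million.

-€610 million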